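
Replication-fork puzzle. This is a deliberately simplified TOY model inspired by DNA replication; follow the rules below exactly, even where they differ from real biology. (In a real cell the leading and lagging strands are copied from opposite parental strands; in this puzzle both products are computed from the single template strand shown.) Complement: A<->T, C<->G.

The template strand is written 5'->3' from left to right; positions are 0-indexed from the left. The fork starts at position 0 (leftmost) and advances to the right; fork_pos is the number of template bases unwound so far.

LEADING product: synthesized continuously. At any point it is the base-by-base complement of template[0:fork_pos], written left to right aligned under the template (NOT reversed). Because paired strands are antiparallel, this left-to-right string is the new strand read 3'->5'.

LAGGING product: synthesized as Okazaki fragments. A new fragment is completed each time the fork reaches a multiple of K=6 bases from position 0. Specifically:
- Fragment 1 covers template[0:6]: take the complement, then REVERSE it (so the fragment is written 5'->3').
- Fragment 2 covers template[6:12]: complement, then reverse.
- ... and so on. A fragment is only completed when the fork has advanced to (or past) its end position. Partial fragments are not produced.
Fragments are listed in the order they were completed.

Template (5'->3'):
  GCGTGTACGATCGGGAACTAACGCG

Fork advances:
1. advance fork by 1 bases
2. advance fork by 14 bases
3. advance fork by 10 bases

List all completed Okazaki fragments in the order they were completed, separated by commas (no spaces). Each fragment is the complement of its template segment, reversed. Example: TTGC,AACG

Step 1: advance 1 -> fork_pos = 0 + 1 = 1. Next multiple of 6 is 6 (not reached); still 0 fragment(s).
Step 2: advance 14 -> fork_pos = 1 + 14 = 15. Reached multiple(s) of 6: 6, 12 -> fragments 1-2 completed (2 total).
Step 3: advance 10 -> fork_pos = 15 + 10 = 25. Reached multiple(s) of 6: 18, 24 -> fragments 3-4 completed (4 total).
Final fork_pos = 25, so 4 fragment(s) are complete. Build each: template segment -> complement -> reverse.
Fragment 1: template[0:6] = GCGTGT -> complement CGCACA -> reversed ACACGC
Fragment 2: template[6:12] = ACGATC -> complement TGCTAG -> reversed GATCGT
Fragment 3: template[12:18] = GGGAAC -> complement CCCTTG -> reversed GTTCCC
Fragment 4: template[18:24] = TAACGC -> complement ATTGCG -> reversed GCGTTA

Answer: ACACGC,GATCGT,GTTCCC,GCGTTA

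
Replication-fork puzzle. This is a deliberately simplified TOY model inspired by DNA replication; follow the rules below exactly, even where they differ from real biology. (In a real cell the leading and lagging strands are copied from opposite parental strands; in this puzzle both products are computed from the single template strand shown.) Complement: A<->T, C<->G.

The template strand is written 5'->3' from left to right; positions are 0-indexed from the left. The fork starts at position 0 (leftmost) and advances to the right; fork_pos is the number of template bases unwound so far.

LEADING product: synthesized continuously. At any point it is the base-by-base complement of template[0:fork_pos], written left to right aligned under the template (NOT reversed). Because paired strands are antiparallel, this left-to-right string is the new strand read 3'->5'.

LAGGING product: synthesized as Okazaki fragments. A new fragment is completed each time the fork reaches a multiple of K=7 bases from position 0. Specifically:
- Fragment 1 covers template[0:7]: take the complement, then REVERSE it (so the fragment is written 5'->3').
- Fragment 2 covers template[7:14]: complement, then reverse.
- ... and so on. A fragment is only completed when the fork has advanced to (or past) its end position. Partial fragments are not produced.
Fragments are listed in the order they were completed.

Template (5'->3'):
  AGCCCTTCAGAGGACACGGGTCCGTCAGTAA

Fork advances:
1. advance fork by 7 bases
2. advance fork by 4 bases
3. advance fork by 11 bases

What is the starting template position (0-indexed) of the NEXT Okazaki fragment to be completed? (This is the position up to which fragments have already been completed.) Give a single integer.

Answer: 21

Derivation:
Step 1: advance 7 -> fork_pos = 0 + 7 = 7. Reached multiple(s) of 7: 7 -> fragment 1 completed (1 total).
Step 2: advance 4 -> fork_pos = 7 + 4 = 11. Next multiple of 7 is 14 (not reached); still 1 fragment(s).
Step 3: advance 11 -> fork_pos = 11 + 11 = 22. Reached multiple(s) of 7: 14, 21 -> fragments 2-3 completed (3 total).
3 fragment(s) completed, covering template[0:21] (3 x 7 = 21). The next fragment, fragment 4, covers template[21:28], so it starts at position 21.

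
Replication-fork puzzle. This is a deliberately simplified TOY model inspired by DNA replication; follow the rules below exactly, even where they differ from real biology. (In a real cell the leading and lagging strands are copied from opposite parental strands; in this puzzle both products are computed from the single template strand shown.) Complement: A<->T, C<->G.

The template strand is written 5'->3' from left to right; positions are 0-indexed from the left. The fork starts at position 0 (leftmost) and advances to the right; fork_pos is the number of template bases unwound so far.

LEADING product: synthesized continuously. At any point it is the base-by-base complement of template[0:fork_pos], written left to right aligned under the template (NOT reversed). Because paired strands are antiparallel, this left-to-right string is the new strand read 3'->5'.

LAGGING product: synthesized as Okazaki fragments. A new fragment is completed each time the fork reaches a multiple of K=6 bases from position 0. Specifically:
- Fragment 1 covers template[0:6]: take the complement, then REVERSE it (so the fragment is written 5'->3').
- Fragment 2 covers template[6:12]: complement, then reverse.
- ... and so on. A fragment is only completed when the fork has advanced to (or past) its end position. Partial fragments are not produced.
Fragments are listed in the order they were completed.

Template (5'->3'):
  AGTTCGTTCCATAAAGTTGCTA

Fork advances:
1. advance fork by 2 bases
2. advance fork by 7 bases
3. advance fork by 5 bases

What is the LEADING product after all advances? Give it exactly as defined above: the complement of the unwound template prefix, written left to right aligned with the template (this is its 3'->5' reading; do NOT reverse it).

Answer: TCAAGCAAGGTATT

Derivation:
Step 1: advance 2 -> fork_pos = 0 + 2 = 2.
Step 2: advance 7 -> fork_pos = 2 + 7 = 9.
Step 3: advance 5 -> fork_pos = 9 + 5 = 14.
Unwound prefix: template[0:14] = AGTTCGTTCCATAA
Complement it base by base (A<->T, C<->G), keeping left-to-right order:
  [0:5] AGTTC -> TCAAG
  [5:10] GTTCC -> CAAGG
  [10:14] ATAA -> TATT
Concatenate: TCAAGCAAGGTATT (length 14; written aligned with the template, i.e. 3'->5').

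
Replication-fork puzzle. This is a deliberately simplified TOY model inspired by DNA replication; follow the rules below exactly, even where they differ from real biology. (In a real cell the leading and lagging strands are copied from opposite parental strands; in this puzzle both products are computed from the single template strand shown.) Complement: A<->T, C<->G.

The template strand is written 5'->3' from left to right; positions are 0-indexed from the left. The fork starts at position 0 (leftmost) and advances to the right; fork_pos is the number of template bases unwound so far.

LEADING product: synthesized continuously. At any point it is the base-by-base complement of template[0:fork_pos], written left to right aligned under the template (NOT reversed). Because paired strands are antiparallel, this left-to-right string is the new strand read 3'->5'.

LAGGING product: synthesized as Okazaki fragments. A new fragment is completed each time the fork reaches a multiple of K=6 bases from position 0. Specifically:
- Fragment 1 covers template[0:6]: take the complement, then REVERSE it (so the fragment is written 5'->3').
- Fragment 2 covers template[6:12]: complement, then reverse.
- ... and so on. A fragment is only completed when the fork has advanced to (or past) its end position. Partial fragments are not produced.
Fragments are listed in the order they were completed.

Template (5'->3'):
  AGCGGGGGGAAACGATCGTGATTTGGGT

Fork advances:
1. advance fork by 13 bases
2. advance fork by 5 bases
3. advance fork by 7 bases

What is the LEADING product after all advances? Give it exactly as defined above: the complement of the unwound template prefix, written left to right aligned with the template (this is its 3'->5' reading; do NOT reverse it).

Step 1: advance 13 -> fork_pos = 0 + 13 = 13.
Step 2: advance 5 -> fork_pos = 13 + 5 = 18.
Step 3: advance 7 -> fork_pos = 18 + 7 = 25.
Unwound prefix: template[0:25] = AGCGGGGGGAAACGATCGTGATTTG
Complement it base by base (A<->T, C<->G), keeping left-to-right order:
  [0:5] AGCGG -> TCGCC
  [5:10] GGGGA -> CCCCT
  [10:15] AACGA -> TTGCT
  [15:20] TCGTG -> AGCAC
  [20:25] ATTTG -> TAAAC
Concatenate: TCGCCCCCCTTTGCTAGCACTAAAC (length 25; written aligned with the template, i.e. 3'->5').

Answer: TCGCCCCCCTTTGCTAGCACTAAAC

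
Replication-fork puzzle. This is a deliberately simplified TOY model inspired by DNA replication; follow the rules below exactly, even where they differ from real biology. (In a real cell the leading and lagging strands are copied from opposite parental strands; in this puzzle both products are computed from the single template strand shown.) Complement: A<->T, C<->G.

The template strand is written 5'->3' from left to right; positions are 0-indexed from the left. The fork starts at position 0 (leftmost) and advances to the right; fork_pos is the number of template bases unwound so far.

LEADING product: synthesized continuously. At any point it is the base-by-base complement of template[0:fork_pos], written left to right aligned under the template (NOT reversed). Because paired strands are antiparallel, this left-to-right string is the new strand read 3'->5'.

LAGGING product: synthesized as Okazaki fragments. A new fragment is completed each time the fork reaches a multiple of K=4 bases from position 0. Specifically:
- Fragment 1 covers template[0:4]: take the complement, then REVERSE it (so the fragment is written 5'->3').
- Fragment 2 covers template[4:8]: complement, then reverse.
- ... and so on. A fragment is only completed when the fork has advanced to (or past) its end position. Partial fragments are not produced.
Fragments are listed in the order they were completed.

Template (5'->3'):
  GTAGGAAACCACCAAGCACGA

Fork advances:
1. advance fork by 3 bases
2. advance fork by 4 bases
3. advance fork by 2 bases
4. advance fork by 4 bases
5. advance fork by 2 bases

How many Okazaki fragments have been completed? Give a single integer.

Answer: 3

Derivation:
Step 1: advance 3 -> fork_pos = 0 + 3 = 3. Next multiple of 4 is 4 (not reached); still 0 fragment(s).
Step 2: advance 4 -> fork_pos = 3 + 4 = 7. Reached multiple(s) of 4: 4 -> fragment 1 completed (1 total).
Step 3: advance 2 -> fork_pos = 7 + 2 = 9. Reached multiple(s) of 4: 8 -> fragment 2 completed (2 total).
Step 4: advance 4 -> fork_pos = 9 + 4 = 13. Reached multiple(s) of 4: 12 -> fragment 3 completed (3 total).
Step 5: advance 2 -> fork_pos = 13 + 2 = 15. Next multiple of 4 is 16 (not reached); still 3 fragment(s).
Check: final fork_pos = 15; the multiples of 4 that are <= 15 are 4..12 -> 15 // 4 = 3 completed fragment(s).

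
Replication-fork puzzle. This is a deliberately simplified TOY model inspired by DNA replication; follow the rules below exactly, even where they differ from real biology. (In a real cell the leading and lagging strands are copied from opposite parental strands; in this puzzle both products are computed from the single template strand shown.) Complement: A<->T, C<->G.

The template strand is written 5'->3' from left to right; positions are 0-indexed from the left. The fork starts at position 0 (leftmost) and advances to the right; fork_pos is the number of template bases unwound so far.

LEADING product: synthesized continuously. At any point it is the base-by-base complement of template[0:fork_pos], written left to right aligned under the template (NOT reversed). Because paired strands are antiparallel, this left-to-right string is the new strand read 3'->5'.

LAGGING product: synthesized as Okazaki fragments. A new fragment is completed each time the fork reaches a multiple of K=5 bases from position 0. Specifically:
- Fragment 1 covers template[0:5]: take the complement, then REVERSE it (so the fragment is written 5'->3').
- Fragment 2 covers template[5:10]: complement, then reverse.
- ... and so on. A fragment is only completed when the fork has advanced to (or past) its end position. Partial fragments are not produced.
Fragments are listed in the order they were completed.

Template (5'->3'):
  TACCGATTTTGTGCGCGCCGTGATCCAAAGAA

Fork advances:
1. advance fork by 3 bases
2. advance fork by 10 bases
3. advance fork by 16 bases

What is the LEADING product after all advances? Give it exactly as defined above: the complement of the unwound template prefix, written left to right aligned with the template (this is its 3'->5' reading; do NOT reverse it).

Answer: ATGGCTAAAACACGCGCGGCACTAGGTTT

Derivation:
Step 1: advance 3 -> fork_pos = 0 + 3 = 3.
Step 2: advance 10 -> fork_pos = 3 + 10 = 13.
Step 3: advance 16 -> fork_pos = 13 + 16 = 29.
Unwound prefix: template[0:29] = TACCGATTTTGTGCGCGCCGTGATCCAAA
Complement it base by base (A<->T, C<->G), keeping left-to-right order:
  [0:5] TACCG -> ATGGC
  [5:10] ATTTT -> TAAAA
  [10:15] GTGCG -> CACGC
  [15:20] CGCCG -> GCGGC
  [20:25] TGATC -> ACTAG
  [25:29] CAAA -> GTTT
Concatenate: ATGGCTAAAACACGCGCGGCACTAGGTTT (length 29; written aligned with the template, i.e. 3'->5').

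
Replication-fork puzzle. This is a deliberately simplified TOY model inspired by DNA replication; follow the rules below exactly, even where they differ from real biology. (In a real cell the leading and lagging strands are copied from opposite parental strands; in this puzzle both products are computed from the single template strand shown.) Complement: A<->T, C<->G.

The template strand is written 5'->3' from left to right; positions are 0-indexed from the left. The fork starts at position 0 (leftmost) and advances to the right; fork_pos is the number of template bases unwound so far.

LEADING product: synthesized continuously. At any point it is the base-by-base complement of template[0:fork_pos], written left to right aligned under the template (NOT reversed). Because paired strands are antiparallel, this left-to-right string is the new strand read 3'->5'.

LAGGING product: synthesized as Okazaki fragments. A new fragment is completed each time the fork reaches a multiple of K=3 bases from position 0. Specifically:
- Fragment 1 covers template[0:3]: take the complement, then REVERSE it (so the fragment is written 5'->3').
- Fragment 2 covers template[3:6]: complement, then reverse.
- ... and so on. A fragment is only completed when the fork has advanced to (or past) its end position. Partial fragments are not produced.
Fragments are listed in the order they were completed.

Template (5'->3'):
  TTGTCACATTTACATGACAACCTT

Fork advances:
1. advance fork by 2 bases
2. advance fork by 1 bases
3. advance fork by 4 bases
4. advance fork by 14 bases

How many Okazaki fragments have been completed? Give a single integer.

Step 1: advance 2 -> fork_pos = 0 + 2 = 2. Next multiple of 3 is 3 (not reached); still 0 fragment(s).
Step 2: advance 1 -> fork_pos = 2 + 1 = 3. Reached multiple(s) of 3: 3 -> fragment 1 completed (1 total).
Step 3: advance 4 -> fork_pos = 3 + 4 = 7. Reached multiple(s) of 3: 6 -> fragment 2 completed (2 total).
Step 4: advance 14 -> fork_pos = 7 + 14 = 21. Reached multiple(s) of 3: 9, 12, 15, 18, 21 -> fragments 3-7 completed (7 total).
Check: final fork_pos = 21; the multiples of 3 that are <= 21 are 3..21 -> 21 // 3 = 7 completed fragment(s).

Answer: 7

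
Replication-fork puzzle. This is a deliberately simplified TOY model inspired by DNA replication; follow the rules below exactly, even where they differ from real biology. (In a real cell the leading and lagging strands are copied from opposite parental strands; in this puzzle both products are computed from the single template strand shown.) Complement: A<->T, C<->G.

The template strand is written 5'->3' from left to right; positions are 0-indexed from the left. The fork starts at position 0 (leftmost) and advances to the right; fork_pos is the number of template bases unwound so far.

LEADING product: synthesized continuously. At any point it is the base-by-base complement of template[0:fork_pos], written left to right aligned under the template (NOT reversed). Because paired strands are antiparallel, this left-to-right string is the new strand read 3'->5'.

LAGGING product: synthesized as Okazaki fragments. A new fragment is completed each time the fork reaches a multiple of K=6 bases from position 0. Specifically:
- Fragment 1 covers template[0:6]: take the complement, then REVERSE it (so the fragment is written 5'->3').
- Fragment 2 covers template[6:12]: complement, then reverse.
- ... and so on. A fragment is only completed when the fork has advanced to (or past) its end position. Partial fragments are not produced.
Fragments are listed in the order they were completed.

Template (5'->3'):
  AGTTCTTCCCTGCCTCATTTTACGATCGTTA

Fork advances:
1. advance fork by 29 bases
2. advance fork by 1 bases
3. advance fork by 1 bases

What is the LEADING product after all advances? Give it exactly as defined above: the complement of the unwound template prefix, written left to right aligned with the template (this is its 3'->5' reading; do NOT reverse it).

Answer: TCAAGAAGGGACGGAGTAAAATGCTAGCAAT

Derivation:
Step 1: advance 29 -> fork_pos = 0 + 29 = 29.
Step 2: advance 1 -> fork_pos = 29 + 1 = 30.
Step 3: advance 1 -> fork_pos = 30 + 1 = 31.
Unwound prefix: template[0:31] = AGTTCTTCCCTGCCTCATTTTACGATCGTTA
Complement it base by base (A<->T, C<->G), keeping left-to-right order:
  [0:5] AGTTC -> TCAAG
  [5:10] TTCCC -> AAGGG
  [10:15] TGCCT -> ACGGA
  [15:20] CATTT -> GTAAA
  [20:25] TACGA -> ATGCT
  [25:30] TCGTT -> AGCAA
  [30:31] A -> T
Concatenate: TCAAGAAGGGACGGAGTAAAATGCTAGCAAT (length 31; written aligned with the template, i.e. 3'->5').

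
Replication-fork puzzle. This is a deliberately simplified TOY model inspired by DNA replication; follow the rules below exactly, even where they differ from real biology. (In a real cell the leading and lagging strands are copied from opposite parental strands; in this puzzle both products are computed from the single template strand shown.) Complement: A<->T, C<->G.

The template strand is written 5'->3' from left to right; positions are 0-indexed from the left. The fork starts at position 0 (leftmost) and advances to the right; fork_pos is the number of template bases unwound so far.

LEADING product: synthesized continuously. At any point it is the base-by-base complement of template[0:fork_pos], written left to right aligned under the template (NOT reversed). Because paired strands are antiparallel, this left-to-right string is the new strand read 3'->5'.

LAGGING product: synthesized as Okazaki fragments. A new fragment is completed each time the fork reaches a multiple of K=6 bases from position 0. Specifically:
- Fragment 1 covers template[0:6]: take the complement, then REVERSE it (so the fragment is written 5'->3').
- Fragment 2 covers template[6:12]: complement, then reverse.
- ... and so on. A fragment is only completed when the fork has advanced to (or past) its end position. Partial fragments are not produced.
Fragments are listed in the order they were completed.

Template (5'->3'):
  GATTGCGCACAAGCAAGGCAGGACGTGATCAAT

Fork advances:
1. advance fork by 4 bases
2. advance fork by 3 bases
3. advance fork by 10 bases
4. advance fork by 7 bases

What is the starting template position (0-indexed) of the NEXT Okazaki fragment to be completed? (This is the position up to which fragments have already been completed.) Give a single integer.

Step 1: advance 4 -> fork_pos = 0 + 4 = 4. Next multiple of 6 is 6 (not reached); still 0 fragment(s).
Step 2: advance 3 -> fork_pos = 4 + 3 = 7. Reached multiple(s) of 6: 6 -> fragment 1 completed (1 total).
Step 3: advance 10 -> fork_pos = 7 + 10 = 17. Reached multiple(s) of 6: 12 -> fragment 2 completed (2 total).
Step 4: advance 7 -> fork_pos = 17 + 7 = 24. Reached multiple(s) of 6: 18, 24 -> fragments 3-4 completed (4 total).
4 fragment(s) completed, covering template[0:24] (4 x 6 = 24). The next fragment, fragment 5, covers template[24:30], so it starts at position 24.

Answer: 24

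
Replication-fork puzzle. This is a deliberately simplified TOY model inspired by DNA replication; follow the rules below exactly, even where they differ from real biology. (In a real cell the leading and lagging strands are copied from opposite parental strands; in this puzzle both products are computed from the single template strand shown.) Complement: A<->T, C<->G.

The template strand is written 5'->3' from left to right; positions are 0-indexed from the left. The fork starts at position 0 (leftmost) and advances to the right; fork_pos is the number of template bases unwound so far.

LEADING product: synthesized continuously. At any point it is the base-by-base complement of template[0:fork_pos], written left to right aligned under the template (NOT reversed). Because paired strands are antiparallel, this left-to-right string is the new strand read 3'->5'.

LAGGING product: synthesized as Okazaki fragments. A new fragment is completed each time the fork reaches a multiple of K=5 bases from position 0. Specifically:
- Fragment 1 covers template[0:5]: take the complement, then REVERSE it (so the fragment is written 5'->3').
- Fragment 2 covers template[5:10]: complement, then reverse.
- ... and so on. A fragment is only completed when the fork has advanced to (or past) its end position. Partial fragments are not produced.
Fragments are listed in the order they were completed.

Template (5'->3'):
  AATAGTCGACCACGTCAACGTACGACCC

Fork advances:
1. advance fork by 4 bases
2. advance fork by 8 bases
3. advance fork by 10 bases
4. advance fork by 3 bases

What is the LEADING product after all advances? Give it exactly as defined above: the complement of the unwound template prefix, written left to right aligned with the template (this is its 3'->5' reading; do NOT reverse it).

Answer: TTATCAGCTGGTGCAGTTGCATGCT

Derivation:
Step 1: advance 4 -> fork_pos = 0 + 4 = 4.
Step 2: advance 8 -> fork_pos = 4 + 8 = 12.
Step 3: advance 10 -> fork_pos = 12 + 10 = 22.
Step 4: advance 3 -> fork_pos = 22 + 3 = 25.
Unwound prefix: template[0:25] = AATAGTCGACCACGTCAACGTACGA
Complement it base by base (A<->T, C<->G), keeping left-to-right order:
  [0:5] AATAG -> TTATC
  [5:10] TCGAC -> AGCTG
  [10:15] CACGT -> GTGCA
  [15:20] CAACG -> GTTGC
  [20:25] TACGA -> ATGCT
Concatenate: TTATCAGCTGGTGCAGTTGCATGCT (length 25; written aligned with the template, i.e. 3'->5').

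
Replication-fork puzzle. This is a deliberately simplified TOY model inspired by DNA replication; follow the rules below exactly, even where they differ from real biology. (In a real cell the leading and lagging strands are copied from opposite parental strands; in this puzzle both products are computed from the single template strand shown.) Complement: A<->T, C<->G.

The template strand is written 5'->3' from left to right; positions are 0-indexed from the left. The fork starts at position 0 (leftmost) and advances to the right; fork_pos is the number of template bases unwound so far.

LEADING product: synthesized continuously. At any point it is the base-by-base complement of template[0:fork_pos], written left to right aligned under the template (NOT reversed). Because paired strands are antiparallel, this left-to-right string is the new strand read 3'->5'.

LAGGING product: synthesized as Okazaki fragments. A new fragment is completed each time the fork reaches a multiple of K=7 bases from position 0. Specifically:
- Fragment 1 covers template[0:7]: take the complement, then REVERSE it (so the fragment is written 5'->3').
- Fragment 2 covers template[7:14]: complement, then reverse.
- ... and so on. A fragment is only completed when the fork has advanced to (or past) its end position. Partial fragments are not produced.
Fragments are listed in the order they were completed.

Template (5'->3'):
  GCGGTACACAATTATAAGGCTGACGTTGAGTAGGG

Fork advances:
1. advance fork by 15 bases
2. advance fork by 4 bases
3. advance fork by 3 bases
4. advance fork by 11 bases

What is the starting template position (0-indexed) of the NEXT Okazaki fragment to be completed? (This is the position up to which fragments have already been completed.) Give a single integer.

Answer: 28

Derivation:
Step 1: advance 15 -> fork_pos = 0 + 15 = 15. Reached multiple(s) of 7: 7, 14 -> fragments 1-2 completed (2 total).
Step 2: advance 4 -> fork_pos = 15 + 4 = 19. Next multiple of 7 is 21 (not reached); still 2 fragment(s).
Step 3: advance 3 -> fork_pos = 19 + 3 = 22. Reached multiple(s) of 7: 21 -> fragment 3 completed (3 total).
Step 4: advance 11 -> fork_pos = 22 + 11 = 33. Reached multiple(s) of 7: 28 -> fragment 4 completed (4 total).
4 fragment(s) completed, covering template[0:28] (4 x 7 = 28). The next fragment, fragment 5, covers template[28:35], so it starts at position 28.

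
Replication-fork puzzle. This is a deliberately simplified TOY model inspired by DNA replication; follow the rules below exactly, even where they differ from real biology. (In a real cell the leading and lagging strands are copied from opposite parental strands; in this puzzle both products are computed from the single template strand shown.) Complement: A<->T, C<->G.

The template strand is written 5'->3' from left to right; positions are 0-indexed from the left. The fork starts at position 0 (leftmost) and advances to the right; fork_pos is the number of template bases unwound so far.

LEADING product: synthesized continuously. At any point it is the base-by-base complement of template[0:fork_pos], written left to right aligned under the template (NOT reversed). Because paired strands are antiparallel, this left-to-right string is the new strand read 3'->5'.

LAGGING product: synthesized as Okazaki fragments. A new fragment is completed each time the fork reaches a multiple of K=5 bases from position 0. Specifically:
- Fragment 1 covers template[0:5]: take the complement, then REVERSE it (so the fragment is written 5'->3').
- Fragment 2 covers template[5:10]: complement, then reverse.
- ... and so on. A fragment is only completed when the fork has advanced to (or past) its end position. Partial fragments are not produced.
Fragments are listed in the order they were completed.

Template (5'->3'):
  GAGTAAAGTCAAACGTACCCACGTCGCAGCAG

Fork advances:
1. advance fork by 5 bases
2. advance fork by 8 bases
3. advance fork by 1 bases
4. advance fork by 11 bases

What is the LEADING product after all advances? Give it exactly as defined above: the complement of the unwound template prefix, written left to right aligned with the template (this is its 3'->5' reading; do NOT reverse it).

Step 1: advance 5 -> fork_pos = 0 + 5 = 5.
Step 2: advance 8 -> fork_pos = 5 + 8 = 13.
Step 3: advance 1 -> fork_pos = 13 + 1 = 14.
Step 4: advance 11 -> fork_pos = 14 + 11 = 25.
Unwound prefix: template[0:25] = GAGTAAAGTCAAACGTACCCACGTC
Complement it base by base (A<->T, C<->G), keeping left-to-right order:
  [0:5] GAGTA -> CTCAT
  [5:10] AAGTC -> TTCAG
  [10:15] AAACG -> TTTGC
  [15:20] TACCC -> ATGGG
  [20:25] ACGTC -> TGCAG
Concatenate: CTCATTTCAGTTTGCATGGGTGCAG (length 25; written aligned with the template, i.e. 3'->5').

Answer: CTCATTTCAGTTTGCATGGGTGCAG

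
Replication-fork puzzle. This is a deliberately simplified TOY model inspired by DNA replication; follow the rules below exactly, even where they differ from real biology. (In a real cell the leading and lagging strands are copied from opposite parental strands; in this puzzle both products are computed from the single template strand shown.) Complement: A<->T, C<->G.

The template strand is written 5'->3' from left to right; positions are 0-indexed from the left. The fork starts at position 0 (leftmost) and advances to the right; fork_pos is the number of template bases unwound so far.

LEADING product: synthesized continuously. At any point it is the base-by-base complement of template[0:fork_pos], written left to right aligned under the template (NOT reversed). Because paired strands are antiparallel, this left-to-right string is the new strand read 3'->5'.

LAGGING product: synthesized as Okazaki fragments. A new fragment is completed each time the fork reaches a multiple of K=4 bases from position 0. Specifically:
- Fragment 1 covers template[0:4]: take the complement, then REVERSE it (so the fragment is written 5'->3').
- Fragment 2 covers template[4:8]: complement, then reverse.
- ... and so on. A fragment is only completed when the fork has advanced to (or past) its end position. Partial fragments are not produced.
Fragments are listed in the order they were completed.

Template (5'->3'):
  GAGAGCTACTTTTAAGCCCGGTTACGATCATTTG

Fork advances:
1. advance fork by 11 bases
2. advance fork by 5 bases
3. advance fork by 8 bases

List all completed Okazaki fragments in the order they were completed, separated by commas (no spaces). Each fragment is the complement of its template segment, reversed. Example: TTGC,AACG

Answer: TCTC,TAGC,AAAG,CTTA,CGGG,TAAC

Derivation:
Step 1: advance 11 -> fork_pos = 0 + 11 = 11. Reached multiple(s) of 4: 4, 8 -> fragments 1-2 completed (2 total).
Step 2: advance 5 -> fork_pos = 11 + 5 = 16. Reached multiple(s) of 4: 12, 16 -> fragments 3-4 completed (4 total).
Step 3: advance 8 -> fork_pos = 16 + 8 = 24. Reached multiple(s) of 4: 20, 24 -> fragments 5-6 completed (6 total).
Final fork_pos = 24, so 6 fragment(s) are complete. Build each: template segment -> complement -> reverse.
Fragment 1: template[0:4] = GAGA -> complement CTCT -> reversed TCTC
Fragment 2: template[4:8] = GCTA -> complement CGAT -> reversed TAGC
Fragment 3: template[8:12] = CTTT -> complement GAAA -> reversed AAAG
Fragment 4: template[12:16] = TAAG -> complement ATTC -> reversed CTTA
Fragment 5: template[16:20] = CCCG -> complement GGGC -> reversed CGGG
Fragment 6: template[20:24] = GTTA -> complement CAAT -> reversed TAAC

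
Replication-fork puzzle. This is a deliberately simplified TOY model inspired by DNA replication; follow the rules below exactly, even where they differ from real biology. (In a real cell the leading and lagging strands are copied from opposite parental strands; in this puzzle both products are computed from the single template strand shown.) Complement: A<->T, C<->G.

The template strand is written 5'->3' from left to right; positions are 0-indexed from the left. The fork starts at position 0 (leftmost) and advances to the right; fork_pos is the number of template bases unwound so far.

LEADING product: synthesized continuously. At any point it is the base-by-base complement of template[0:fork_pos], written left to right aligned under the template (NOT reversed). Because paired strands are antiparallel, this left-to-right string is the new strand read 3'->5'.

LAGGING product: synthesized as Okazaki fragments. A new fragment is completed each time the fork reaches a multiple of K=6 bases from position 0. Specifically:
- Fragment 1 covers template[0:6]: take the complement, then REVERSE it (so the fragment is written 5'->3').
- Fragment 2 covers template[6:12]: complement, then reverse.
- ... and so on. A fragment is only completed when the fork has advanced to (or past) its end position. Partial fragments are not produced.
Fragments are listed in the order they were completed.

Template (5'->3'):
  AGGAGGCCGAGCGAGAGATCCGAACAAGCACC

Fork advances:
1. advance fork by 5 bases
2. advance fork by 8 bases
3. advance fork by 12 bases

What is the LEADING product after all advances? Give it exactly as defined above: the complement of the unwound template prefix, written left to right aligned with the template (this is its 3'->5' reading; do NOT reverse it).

Step 1: advance 5 -> fork_pos = 0 + 5 = 5.
Step 2: advance 8 -> fork_pos = 5 + 8 = 13.
Step 3: advance 12 -> fork_pos = 13 + 12 = 25.
Unwound prefix: template[0:25] = AGGAGGCCGAGCGAGAGATCCGAAC
Complement it base by base (A<->T, C<->G), keeping left-to-right order:
  [0:5] AGGAG -> TCCTC
  [5:10] GCCGA -> CGGCT
  [10:15] GCGAG -> CGCTC
  [15:20] AGATC -> TCTAG
  [20:25] CGAAC -> GCTTG
Concatenate: TCCTCCGGCTCGCTCTCTAGGCTTG (length 25; written aligned with the template, i.e. 3'->5').

Answer: TCCTCCGGCTCGCTCTCTAGGCTTG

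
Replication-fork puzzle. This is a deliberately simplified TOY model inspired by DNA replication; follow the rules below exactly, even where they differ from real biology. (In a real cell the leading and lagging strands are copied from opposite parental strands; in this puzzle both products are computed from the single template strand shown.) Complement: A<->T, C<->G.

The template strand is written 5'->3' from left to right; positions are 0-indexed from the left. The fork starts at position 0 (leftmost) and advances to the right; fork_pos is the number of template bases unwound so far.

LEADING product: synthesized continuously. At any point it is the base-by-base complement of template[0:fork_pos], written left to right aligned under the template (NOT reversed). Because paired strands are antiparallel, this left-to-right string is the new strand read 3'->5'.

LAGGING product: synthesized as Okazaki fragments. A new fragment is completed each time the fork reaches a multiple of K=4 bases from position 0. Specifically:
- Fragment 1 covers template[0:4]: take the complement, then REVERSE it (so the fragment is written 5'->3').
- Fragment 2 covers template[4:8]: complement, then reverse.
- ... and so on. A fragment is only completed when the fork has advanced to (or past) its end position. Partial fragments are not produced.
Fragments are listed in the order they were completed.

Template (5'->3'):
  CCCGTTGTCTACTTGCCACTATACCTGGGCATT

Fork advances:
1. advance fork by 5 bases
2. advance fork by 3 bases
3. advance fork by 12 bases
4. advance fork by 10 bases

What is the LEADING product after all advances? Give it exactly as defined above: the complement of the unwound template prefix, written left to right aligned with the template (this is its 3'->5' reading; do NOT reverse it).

Answer: GGGCAACAGATGAACGGTGATATGGACCCG

Derivation:
Step 1: advance 5 -> fork_pos = 0 + 5 = 5.
Step 2: advance 3 -> fork_pos = 5 + 3 = 8.
Step 3: advance 12 -> fork_pos = 8 + 12 = 20.
Step 4: advance 10 -> fork_pos = 20 + 10 = 30.
Unwound prefix: template[0:30] = CCCGTTGTCTACTTGCCACTATACCTGGGC
Complement it base by base (A<->T, C<->G), keeping left-to-right order:
  [0:5] CCCGT -> GGGCA
  [5:10] TGTCT -> ACAGA
  [10:15] ACTTG -> TGAAC
  [15:20] CCACT -> GGTGA
  [20:25] ATACC -> TATGG
  [25:30] TGGGC -> ACCCG
Concatenate: GGGCAACAGATGAACGGTGATATGGACCCG (length 30; written aligned with the template, i.e. 3'->5').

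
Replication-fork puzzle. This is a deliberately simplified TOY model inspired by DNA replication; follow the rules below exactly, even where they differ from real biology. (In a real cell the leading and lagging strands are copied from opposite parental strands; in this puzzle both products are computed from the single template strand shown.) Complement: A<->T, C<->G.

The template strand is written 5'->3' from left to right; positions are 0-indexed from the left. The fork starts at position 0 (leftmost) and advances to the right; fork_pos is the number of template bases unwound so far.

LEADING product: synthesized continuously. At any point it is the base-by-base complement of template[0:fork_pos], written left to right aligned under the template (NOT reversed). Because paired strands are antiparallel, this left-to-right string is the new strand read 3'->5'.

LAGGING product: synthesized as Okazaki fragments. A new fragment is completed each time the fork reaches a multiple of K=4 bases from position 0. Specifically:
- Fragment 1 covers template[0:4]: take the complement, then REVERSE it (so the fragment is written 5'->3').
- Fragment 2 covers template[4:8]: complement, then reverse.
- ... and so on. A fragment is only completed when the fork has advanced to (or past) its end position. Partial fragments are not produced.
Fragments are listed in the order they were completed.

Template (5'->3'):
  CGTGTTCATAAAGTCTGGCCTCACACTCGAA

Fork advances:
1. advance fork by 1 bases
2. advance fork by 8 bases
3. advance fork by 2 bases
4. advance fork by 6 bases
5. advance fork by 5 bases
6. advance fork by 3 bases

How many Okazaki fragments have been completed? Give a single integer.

Answer: 6

Derivation:
Step 1: advance 1 -> fork_pos = 0 + 1 = 1. Next multiple of 4 is 4 (not reached); still 0 fragment(s).
Step 2: advance 8 -> fork_pos = 1 + 8 = 9. Reached multiple(s) of 4: 4, 8 -> fragments 1-2 completed (2 total).
Step 3: advance 2 -> fork_pos = 9 + 2 = 11. Next multiple of 4 is 12 (not reached); still 2 fragment(s).
Step 4: advance 6 -> fork_pos = 11 + 6 = 17. Reached multiple(s) of 4: 12, 16 -> fragments 3-4 completed (4 total).
Step 5: advance 5 -> fork_pos = 17 + 5 = 22. Reached multiple(s) of 4: 20 -> fragment 5 completed (5 total).
Step 6: advance 3 -> fork_pos = 22 + 3 = 25. Reached multiple(s) of 4: 24 -> fragment 6 completed (6 total).
Check: final fork_pos = 25; the multiples of 4 that are <= 25 are 4..24 -> 25 // 4 = 6 completed fragment(s).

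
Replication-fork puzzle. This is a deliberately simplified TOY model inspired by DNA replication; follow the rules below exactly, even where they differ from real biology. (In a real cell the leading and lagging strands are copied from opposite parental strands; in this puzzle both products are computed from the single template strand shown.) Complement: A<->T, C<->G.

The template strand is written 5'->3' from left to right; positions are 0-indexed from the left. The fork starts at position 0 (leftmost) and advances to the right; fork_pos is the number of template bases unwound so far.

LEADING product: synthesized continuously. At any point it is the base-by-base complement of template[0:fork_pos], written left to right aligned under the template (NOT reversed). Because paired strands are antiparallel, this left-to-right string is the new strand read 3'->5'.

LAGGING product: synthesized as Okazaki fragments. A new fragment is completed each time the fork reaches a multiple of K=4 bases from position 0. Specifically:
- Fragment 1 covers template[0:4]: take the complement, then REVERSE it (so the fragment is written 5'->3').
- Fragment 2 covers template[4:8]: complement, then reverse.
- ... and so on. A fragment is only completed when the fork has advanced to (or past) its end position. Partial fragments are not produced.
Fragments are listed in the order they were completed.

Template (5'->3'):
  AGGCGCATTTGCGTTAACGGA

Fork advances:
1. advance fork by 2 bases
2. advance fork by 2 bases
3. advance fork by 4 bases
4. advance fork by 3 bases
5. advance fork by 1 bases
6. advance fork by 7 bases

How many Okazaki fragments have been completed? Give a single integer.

Answer: 4

Derivation:
Step 1: advance 2 -> fork_pos = 0 + 2 = 2. Next multiple of 4 is 4 (not reached); still 0 fragment(s).
Step 2: advance 2 -> fork_pos = 2 + 2 = 4. Reached multiple(s) of 4: 4 -> fragment 1 completed (1 total).
Step 3: advance 4 -> fork_pos = 4 + 4 = 8. Reached multiple(s) of 4: 8 -> fragment 2 completed (2 total).
Step 4: advance 3 -> fork_pos = 8 + 3 = 11. Next multiple of 4 is 12 (not reached); still 2 fragment(s).
Step 5: advance 1 -> fork_pos = 11 + 1 = 12. Reached multiple(s) of 4: 12 -> fragment 3 completed (3 total).
Step 6: advance 7 -> fork_pos = 12 + 7 = 19. Reached multiple(s) of 4: 16 -> fragment 4 completed (4 total).
Check: final fork_pos = 19; the multiples of 4 that are <= 19 are 4..16 -> 19 // 4 = 4 completed fragment(s).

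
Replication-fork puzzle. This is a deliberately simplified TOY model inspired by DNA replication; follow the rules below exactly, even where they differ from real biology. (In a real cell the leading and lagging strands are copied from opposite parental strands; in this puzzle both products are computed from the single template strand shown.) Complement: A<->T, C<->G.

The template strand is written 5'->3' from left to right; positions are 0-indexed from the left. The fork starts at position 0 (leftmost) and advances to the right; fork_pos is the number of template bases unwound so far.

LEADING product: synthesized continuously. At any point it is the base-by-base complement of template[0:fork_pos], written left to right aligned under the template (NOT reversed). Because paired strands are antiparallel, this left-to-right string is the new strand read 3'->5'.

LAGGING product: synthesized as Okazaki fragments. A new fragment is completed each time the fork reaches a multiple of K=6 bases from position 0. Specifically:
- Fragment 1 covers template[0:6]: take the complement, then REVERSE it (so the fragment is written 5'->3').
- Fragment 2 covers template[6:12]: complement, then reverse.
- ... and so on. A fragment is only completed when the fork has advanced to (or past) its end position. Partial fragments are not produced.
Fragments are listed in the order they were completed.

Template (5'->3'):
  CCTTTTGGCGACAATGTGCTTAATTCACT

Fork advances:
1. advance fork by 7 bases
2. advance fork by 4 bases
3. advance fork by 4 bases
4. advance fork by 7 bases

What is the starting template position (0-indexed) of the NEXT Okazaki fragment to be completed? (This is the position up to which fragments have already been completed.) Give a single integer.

Step 1: advance 7 -> fork_pos = 0 + 7 = 7. Reached multiple(s) of 6: 6 -> fragment 1 completed (1 total).
Step 2: advance 4 -> fork_pos = 7 + 4 = 11. Next multiple of 6 is 12 (not reached); still 1 fragment(s).
Step 3: advance 4 -> fork_pos = 11 + 4 = 15. Reached multiple(s) of 6: 12 -> fragment 2 completed (2 total).
Step 4: advance 7 -> fork_pos = 15 + 7 = 22. Reached multiple(s) of 6: 18 -> fragment 3 completed (3 total).
3 fragment(s) completed, covering template[0:18] (3 x 6 = 18). The next fragment, fragment 4, covers template[18:24], so it starts at position 18.

Answer: 18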